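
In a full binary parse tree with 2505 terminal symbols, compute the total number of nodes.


Leaf nodes (terminals): 2505
Internal nodes = n - 1 = 2505 - 1 = 2504
Total = leaves + internal = 2505 + 2504 = 5009

5009


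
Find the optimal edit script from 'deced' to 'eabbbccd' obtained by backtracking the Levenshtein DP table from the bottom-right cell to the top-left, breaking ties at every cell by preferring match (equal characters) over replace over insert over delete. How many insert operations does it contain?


Edit distance = 6. Backtracking from cell (5, 8) with preference match > replace > insert > delete,
then listing the resulting alignment 'deced' -> 'eabbbccd' left to right:
  Step 1: insert 'e' [insertion #1]
  Step 2: insert 'a' [insertion #2]
  Step 3: insert 'b' [insertion #3]
  Step 4: replace d->b
  Step 5: replace e->b
  Step 6: keep 'c'
  Step 7: replace e->c
  Step 8: keep 'd'
Total insertions: 3

3


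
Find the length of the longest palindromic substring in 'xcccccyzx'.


Scanning 'xcccccyzx' for palindromic substrings.
Substring at positions 1-5: 'ccccc'.
Check: reverse('ccccc') = 'ccccc' -> palindrome confirmed.
Neighbouring characters ('x' / 'y') break symmetry, so it cannot extend further.
No longer palindromic substring exists; longest length = 5

5


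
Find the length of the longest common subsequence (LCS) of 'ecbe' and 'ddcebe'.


DP table for LCS of 'ecbe' and 'ddcebe':
       d  d  c  e  b  e
    0  0  0  0  0  0  0
  e 0  0  0  0  1  1  1
  c 0  0  0  1  1  1  1
  b 0  0  0  1  1  2  2
  e 0  0  0  1  2  2  3
LCS: 'ebe'
LCS length = 3

3


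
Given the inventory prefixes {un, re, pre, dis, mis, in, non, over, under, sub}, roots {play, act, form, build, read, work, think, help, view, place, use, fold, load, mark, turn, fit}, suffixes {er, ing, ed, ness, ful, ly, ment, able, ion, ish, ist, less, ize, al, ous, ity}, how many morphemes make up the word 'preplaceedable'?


Segmenting 'preplaceedable' against the inventory:
  'pre' -> prefix (morpheme 1)
  'place' -> root (morpheme 2)
  'ed' -> suffix (morpheme 3)
  'able' -> suffix (morpheme 4)
Total morphemes: 4

4


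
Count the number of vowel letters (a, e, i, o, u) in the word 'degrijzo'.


Scanning each character of 'degrijzo':
  Position 1: 'd' -> consonant (running count: 0)
  Position 2: 'e' -> vowel (running count: 1)
  Position 3: 'g' -> consonant (running count: 1)
  Position 4: 'r' -> consonant (running count: 1)
  Position 5: 'i' -> vowel (running count: 2)
  Position 6: 'j' -> consonant (running count: 2)
  Position 7: 'z' -> consonant (running count: 2)
  Position 8: 'o' -> vowel (running count: 3)
Total vowels: 3

3


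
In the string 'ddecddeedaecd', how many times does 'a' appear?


Scanning 'ddecddeedaecd' for 'a':
  Position 9: 'a' -> MATCH (count: 1)
Total occurrences of 'a': 1

1


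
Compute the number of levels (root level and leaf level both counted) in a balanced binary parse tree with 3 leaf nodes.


In a balanced binary tree with n leaves the deepest leaf is ceil(log2(n)) edges below the root,
so counting node levels inclusive of root and leaves gives ceil(log2(n)) + 1 levels.
log2(3) = 1.5850
ceil(1.5850) = 2
levels = 2 + 1 = 3

3


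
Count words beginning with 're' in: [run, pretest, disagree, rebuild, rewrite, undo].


Checking each word for prefix 're':
  'run' -> no (count: 0)
  'pretest' -> no (count: 0)
  'disagree' -> no (count: 0)
  'rebuild' -> YES, starts with 're' (count: 1)
  'rewrite' -> YES, starts with 're' (count: 2)
  'undo' -> no (count: 2)
Total with prefix 're': 2

2


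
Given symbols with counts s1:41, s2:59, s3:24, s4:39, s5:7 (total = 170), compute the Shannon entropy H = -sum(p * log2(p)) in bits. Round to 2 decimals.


Computing entropy H = -sum(p_i * log2(p_i)):
  s1: p = 41/170 = 0.2412, -p*log2(p) = 0.4949
  s2: p = 59/170 = 0.3471, -p*log2(p) = 0.5299
  s3: p = 24/170 = 0.1412, -p*log2(p) = 0.3987
  s4: p = 39/170 = 0.2294, -p*log2(p) = 0.4873
  s5: p = 7/170 = 0.0412, -p*log2(p) = 0.1895
H = sum of terms = 2.1003
Rounded to 2 decimals: 2.10

2.10


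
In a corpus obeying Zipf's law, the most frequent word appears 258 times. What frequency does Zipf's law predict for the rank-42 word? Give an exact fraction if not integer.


Zipf's law: freq(rank) = f1 / rank
f1 = 258, rank = 42
freq = 258 / 42
GCD(258, 42) = 6
Simplified: 43/7

43/7


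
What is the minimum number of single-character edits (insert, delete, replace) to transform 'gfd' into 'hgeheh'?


Building DP table for s1='gfd' (len 3) and s2='hgeheh' (len 6):
       h  g  e  h  e  h
    0  1  2  3  4  5  6
  g 1  1  1  2  3  4  5
  f 2  2  2  2  3  4  5
  d 3  3  3  3  3  4  5
Edit distance = dp[3][6] = 5

5


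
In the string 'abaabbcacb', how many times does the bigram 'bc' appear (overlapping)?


Scanning 'abaabbcacb' for bigram 'bc':
  Position 0: 'ab' -> no
  Position 1: 'ba' -> no
  Position 2: 'aa' -> no
  Position 3: 'ab' -> no
  Position 4: 'bb' -> no
  Position 5: 'bc' -> MATCH
  Position 6: 'ca' -> no
  Position 7: 'ac' -> no
  Position 8: 'cb' -> no
Total matches: 1

1


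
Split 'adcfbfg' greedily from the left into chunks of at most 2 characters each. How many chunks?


'adcfbfg' has 7 characters.
Chunking with max size 2:
  Chunk 1: 'ad' (positions 0-1)
  Chunk 2: 'cf' (positions 2-3)
  Chunk 3: 'bf' (positions 4-5)
  Chunk 4: 'g' (positions 6-6)
Total chunks: ceil(7 / 2) = 4

4


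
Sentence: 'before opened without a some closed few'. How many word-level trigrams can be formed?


Word trigrams from [7] words:
  Trigram 1: (before opened without)
  Trigram 2: (opened without a)
  Trigram 3: (without a some)
  Trigram 4: (a some closed)
  Trigram 5: (some closed few)
Total word trigrams: 7 - 2 = 5

5


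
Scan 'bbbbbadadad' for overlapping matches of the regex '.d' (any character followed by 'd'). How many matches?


Pattern: .d means any character followed by 'd'.
Scanning 'bbbbbadadad' position-by-position:
  Pos 0: window 'bb' -> no
  Pos 1: window 'bb' -> no
  Pos 2: window 'bb' -> no
  Pos 3: window 'bb' -> no
  Pos 4: window 'ba' -> no
  Pos 5: window 'ad' -> MATCH
  Pos 6: window 'da' -> no
  Pos 7: window 'ad' -> MATCH
  Pos 8: window 'da' -> no
  Pos 9: window 'ad' -> MATCH
  Pos 10: window 'd' -> no
Total matches: 3

3


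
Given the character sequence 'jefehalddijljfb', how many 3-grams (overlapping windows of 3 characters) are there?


String 'jefehalddijljfb' has length L = 15.
Number of overlapping n-grams = L - n + 1
Substituting: 15 - 3 + 1 = 13

13


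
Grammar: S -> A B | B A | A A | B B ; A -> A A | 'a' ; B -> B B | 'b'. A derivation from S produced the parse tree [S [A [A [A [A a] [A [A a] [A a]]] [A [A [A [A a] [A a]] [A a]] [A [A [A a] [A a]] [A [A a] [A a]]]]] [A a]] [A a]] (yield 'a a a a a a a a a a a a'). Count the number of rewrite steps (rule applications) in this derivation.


Every bracketed nonterminal node [X ...] in the tree is produced by exactly one rule application.
Reading the tree off as a leftmost derivation:
  Step 1: S  =>  A A   (applied S -> A A)
  Step 2: A A  =>  A A A   (applied A -> A A)
  Step 3: A A A  =>  A A A A   (applied A -> A A)
  Step 4: A A A A  =>  A A A A A   (applied A -> A A)
  Step 5: A A A A A  =>  a A A A A   (applied A -> a)
  Step 6: a A A A A  =>  a A A A A A   (applied A -> A A)
  Step 7: a A A A A A  =>  a a A A A A   (applied A -> a)
  Step 8: a a A A A A  =>  a a a A A A   (applied A -> a)
  Step 9: a a a A A A  =>  a a a A A A A   (applied A -> A A)
  Step 10: a a a A A A A  =>  a a a A A A A A   (applied A -> A A)
  Step 11: a a a A A A A A  =>  a a a A A A A A A   (applied A -> A A)
  Step 12: a a a A A A A A A  =>  a a a a A A A A A   (applied A -> a)
  Step 13: a a a a A A A A A  =>  a a a a a A A A A   (applied A -> a)
  Step 14: a a a a a A A A A  =>  a a a a a a A A A   (applied A -> a)
  Step 15: a a a a a a A A A  =>  a a a a a a A A A A   (applied A -> A A)
  Step 16: a a a a a a A A A A  =>  a a a a a a A A A A A   (applied A -> A A)
  Step 17: a a a a a a A A A A A  =>  a a a a a a a A A A A   (applied A -> a)
  Step 18: a a a a a a a A A A A  =>  a a a a a a a a A A A   (applied A -> a)
  Step 19: a a a a a a a a A A A  =>  a a a a a a a a A A A A   (applied A -> A A)
  Step 20: a a a a a a a a A A A A  =>  a a a a a a a a a A A A   (applied A -> a)
  Step 21: a a a a a a a a a A A A  =>  a a a a a a a a a a A A   (applied A -> a)
  Step 22: a a a a a a a a a a A A  =>  a a a a a a a a a a a A   (applied A -> a)
  Step 23: a a a a a a a a a a a A  =>  a a a a a a a a a a a a   (applied A -> a)
Final yield: a a a a a a a a a a a a
Total rewrite steps: 23

23


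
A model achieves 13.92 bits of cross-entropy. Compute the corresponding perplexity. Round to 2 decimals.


Perplexity formula: PP = 2^H
H = 13.92
PP = 2^13.92
Decompose: 2^13.92 = 2^13 * 2^0.92
2^13 = 8192, 2^0.92 ~ 1.8921153
PP ~ 8192 * 1.8921153 = 15500.2085376
Rounded to 2 decimals: 15500.21

15500.21


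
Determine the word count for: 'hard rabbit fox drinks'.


Counting words by splitting on spaces:
  Word 1: 'hard'
  Word 2: 'rabbit'
  Word 3: 'fox'
  Word 4: 'drinks'
Total words: 4

4


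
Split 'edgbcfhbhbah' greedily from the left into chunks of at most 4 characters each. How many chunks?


'edgbcfhbhbah' has 12 characters.
Chunking with max size 4:
  Chunk 1: 'edgb' (positions 0-3)
  Chunk 2: 'cfhb' (positions 4-7)
  Chunk 3: 'hbah' (positions 8-11)
Total chunks: ceil(12 / 4) = 3

3


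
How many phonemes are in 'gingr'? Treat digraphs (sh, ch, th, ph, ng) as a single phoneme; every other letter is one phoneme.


Parsing 'gingr' greedily, digraphs first:
  'g' -> consonant phoneme (phonemes so far: 1)
  'i' -> vowel phoneme (phonemes so far: 2)
  'ng' -> digraph (1 consonant phoneme) (phonemes so far: 3)
  'r' -> consonant phoneme (phonemes so far: 4)
Total phonemes: 4

4


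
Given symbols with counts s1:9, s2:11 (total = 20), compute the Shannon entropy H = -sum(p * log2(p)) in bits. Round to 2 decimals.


Computing entropy H = -sum(p_i * log2(p_i)):
  s1: p = 9/20 = 0.4500, -p*log2(p) = 0.5184
  s2: p = 11/20 = 0.5500, -p*log2(p) = 0.4744
H = sum of terms = 0.9928
Rounded to 2 decimals: 0.99

0.99


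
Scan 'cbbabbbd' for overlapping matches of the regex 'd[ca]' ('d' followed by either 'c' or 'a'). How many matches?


Pattern: d[ca] means 'd' followed by either 'c' or 'a'.
Scanning 'cbbabbbd' position-by-position:
  Pos 0: window 'cb' -> no
  Pos 1: window 'bb' -> no
  Pos 2: window 'ba' -> no
  Pos 3: window 'ab' -> no
  Pos 4: window 'bb' -> no
  Pos 5: window 'bb' -> no
  Pos 6: window 'bd' -> no
  Pos 7: window 'd' -> no
Total matches: 0

0


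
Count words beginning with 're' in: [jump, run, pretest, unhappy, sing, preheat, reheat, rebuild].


Checking each word for prefix 're':
  'jump' -> no (count: 0)
  'run' -> no (count: 0)
  'pretest' -> no (count: 0)
  'unhappy' -> no (count: 0)
  'sing' -> no (count: 0)
  'preheat' -> no (count: 0)
  'reheat' -> YES, starts with 're' (count: 1)
  'rebuild' -> YES, starts with 're' (count: 2)
Total with prefix 're': 2

2


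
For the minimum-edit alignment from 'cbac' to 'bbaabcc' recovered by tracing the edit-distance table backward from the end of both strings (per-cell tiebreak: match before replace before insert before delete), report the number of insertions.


Edit distance = 4. Backtracking from cell (4, 7) with preference match > replace > insert > delete,
then listing the resulting alignment 'cbac' -> 'bbaabcc' left to right:
  Step 1: replace c->b
  Step 2: keep 'b'
  Step 3: insert 'a' [insertion #1]
  Step 4: keep 'a'
  Step 5: insert 'b' [insertion #2]
  Step 6: insert 'c' [insertion #3]
  Step 7: keep 'c'
Total insertions: 3

3


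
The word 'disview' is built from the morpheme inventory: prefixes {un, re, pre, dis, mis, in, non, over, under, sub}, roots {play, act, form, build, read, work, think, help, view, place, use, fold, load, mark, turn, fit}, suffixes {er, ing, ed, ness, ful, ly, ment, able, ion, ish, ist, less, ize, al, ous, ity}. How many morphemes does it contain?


Segmenting 'disview' against the inventory:
  'dis' -> prefix (morpheme 1)
  'view' -> root (morpheme 2)
Total morphemes: 2

2


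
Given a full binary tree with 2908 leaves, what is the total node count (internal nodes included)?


Leaf nodes (terminals): 2908
Internal nodes = n - 1 = 2908 - 1 = 2907
Total = leaves + internal = 2908 + 2907 = 5815

5815


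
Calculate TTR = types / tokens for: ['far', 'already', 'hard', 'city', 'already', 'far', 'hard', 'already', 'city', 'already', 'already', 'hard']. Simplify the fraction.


Tokens: 12
Unique types: ('already', 'city', 'far', 'hard') = 4
TTR = 4/12
Simplify: divide both by 4 -> 1/3
TTR = 1/3

1/3


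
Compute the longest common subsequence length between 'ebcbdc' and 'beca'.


DP table for LCS of 'ebcbdc' and 'beca':
       b  e  c  a
    0  0  0  0  0
  e 0  0  1  1  1
  b 0  1  1  1  1
  c 0  1  1  2  2
  b 0  1  1  2  2
  d 0  1  1  2  2
  c 0  1  1  2  2
LCS: 'ec'
LCS length = 2

2


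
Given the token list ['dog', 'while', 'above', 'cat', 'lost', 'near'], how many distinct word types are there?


Listing all tokens and tracking unique types:
  Token 1: 'dog' -> NEW (unique so far: 1)
  Token 2: 'while' -> NEW (unique so far: 2)
  Token 3: 'above' -> NEW (unique so far: 3)
  Token 4: 'cat' -> NEW (unique so far: 4)
  Token 5: 'lost' -> NEW (unique so far: 5)
  Token 6: 'near' -> NEW (unique so far: 6)
Unique types: ('above', 'cat', 'dog', 'lost', 'near', 'while')
Vocabulary size: 6

6


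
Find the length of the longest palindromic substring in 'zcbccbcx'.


Scanning 'zcbccbcx' for palindromic substrings.
Substring at positions 1-6: 'cbccbc'.
Check: reverse('cbccbc') = 'cbccbc' -> palindrome confirmed.
Neighbouring characters ('z' / 'x') break symmetry, so it cannot extend further.
No longer palindromic substring exists; longest length = 6

6


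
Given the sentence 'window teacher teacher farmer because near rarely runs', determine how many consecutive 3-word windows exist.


Word trigrams from [8] words:
  Trigram 1: (window teacher teacher)
  Trigram 2: (teacher teacher farmer)
  Trigram 3: (teacher farmer because)
  Trigram 4: (farmer because near)
  Trigram 5: (because near rarely)
  Trigram 6: (near rarely runs)
Total word trigrams: 8 - 2 = 6

6


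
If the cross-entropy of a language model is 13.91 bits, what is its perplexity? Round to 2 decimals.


Perplexity formula: PP = 2^H
H = 13.91
PP = 2^13.91
Decompose: 2^13.91 = 2^13 * 2^0.91
2^13 = 8192, 2^0.91 ~ 1.8790455
PP ~ 8192 * 1.8790455 = 15393.1407360
Rounded to 2 decimals: 15393.14

15393.14


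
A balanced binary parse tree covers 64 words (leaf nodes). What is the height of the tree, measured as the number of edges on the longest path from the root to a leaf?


In a balanced binary tree with n leaves the deepest leaf is ceil(log2(n)) edges below the root.
log2(64) = 6.0000
ceil(6.0000) = 6
height (edges) = 6

6


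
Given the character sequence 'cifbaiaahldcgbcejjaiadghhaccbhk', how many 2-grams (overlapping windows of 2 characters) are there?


String 'cifbaiaahldcgbcejjaiadghhaccbhk' has length L = 31.
Number of overlapping n-grams = L - n + 1
Substituting: 31 - 2 + 1 = 30

30


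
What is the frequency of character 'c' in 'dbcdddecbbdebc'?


Scanning 'dbcdddecbbdebc' for 'c':
  Position 2: 'c' -> MATCH (count: 1)
  Position 7: 'c' -> MATCH (count: 2)
  Position 13: 'c' -> MATCH (count: 3)
Total occurrences of 'c': 3

3


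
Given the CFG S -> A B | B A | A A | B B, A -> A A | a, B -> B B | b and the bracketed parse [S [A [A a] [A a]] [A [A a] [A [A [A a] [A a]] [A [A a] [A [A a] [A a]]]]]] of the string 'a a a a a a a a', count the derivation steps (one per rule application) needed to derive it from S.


Every bracketed nonterminal node [X ...] in the tree is produced by exactly one rule application.
Reading the tree off as a leftmost derivation:
  Step 1: S  =>  A A   (applied S -> A A)
  Step 2: A A  =>  A A A   (applied A -> A A)
  Step 3: A A A  =>  a A A   (applied A -> a)
  Step 4: a A A  =>  a a A   (applied A -> a)
  Step 5: a a A  =>  a a A A   (applied A -> A A)
  Step 6: a a A A  =>  a a a A   (applied A -> a)
  Step 7: a a a A  =>  a a a A A   (applied A -> A A)
  Step 8: a a a A A  =>  a a a A A A   (applied A -> A A)
  Step 9: a a a A A A  =>  a a a a A A   (applied A -> a)
  Step 10: a a a a A A  =>  a a a a a A   (applied A -> a)
  Step 11: a a a a a A  =>  a a a a a A A   (applied A -> A A)
  Step 12: a a a a a A A  =>  a a a a a a A   (applied A -> a)
  Step 13: a a a a a a A  =>  a a a a a a A A   (applied A -> A A)
  Step 14: a a a a a a A A  =>  a a a a a a a A   (applied A -> a)
  Step 15: a a a a a a a A  =>  a a a a a a a a   (applied A -> a)
Final yield: a a a a a a a a
Total rewrite steps: 15

15


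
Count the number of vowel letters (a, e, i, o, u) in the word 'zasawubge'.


Scanning each character of 'zasawubge':
  Position 1: 'z' -> consonant (running count: 0)
  Position 2: 'a' -> vowel (running count: 1)
  Position 3: 's' -> consonant (running count: 1)
  Position 4: 'a' -> vowel (running count: 2)
  Position 5: 'w' -> consonant (running count: 2)
  Position 6: 'u' -> vowel (running count: 3)
  Position 7: 'b' -> consonant (running count: 3)
  Position 8: 'g' -> consonant (running count: 3)
  Position 9: 'e' -> vowel (running count: 4)
Total vowels: 4

4


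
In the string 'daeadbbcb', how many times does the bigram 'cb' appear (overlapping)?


Scanning 'daeadbbcb' for bigram 'cb':
  Position 0: 'da' -> no
  Position 1: 'ae' -> no
  Position 2: 'ea' -> no
  Position 3: 'ad' -> no
  Position 4: 'db' -> no
  Position 5: 'bb' -> no
  Position 6: 'bc' -> no
  Position 7: 'cb' -> MATCH
Total matches: 1

1


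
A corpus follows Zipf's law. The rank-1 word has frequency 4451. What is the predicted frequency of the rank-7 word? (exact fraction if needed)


Zipf's law: freq(rank) = f1 / rank
f1 = 4451, rank = 7
freq = 4451 / 7
GCD(4451, 7) = 1
Simplified: 4451/7

4451/7


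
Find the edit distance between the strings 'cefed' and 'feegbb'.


Building DP table for s1='cefed' (len 5) and s2='feegbb' (len 6):
       f  e  e  g  b  b
    0  1  2  3  4  5  6
  c 1  1  2  3  4  5  6
  e 2  2  1  2  3  4  5
  f 3  2  2  2  3  4  5
  e 4  3  2  2  3  4  5
  d 5  4  3  3  3  4  5
Edit distance = dp[5][6] = 5

5


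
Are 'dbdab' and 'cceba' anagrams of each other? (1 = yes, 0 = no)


Sort characters of 'dbdab': 'abbdd'
Sort characters of 'cceba': 'abcce'
Sorted forms differ -> they are NOT anagrams
Result: 0

0


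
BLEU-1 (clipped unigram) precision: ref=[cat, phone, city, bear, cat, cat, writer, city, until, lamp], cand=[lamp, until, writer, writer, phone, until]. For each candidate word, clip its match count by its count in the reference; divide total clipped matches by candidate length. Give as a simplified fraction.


Reference word counts: {'bear': 1, 'cat': 3, 'city': 2, 'lamp': 1, 'phone': 1, 'until': 1, 'writer': 1}
Checking each candidate word (with clipping):
  'lamp' -> in reference (ref count 1, used 1/1) -> match (matches: 1)
  'until' -> in reference (ref count 1, used 1/1) -> match (matches: 2)
  'writer' -> in reference (ref count 1, used 1/1) -> match (matches: 3)
  'writer' -> ref count 1 already used up (1/1) -> clipped, no match (matches: 3)
  'phone' -> in reference (ref count 1, used 1/1) -> match (matches: 4)
  'until' -> ref count 1 already used up (1/1) -> clipped, no match (matches: 4)
Clipped matches: 4, Candidate length: 6
Precision = 4/6 = 2/3

2/3


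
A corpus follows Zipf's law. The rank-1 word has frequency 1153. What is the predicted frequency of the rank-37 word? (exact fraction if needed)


Zipf's law: freq(rank) = f1 / rank
f1 = 1153, rank = 37
freq = 1153 / 37
GCD(1153, 37) = 1
Simplified: 1153/37

1153/37


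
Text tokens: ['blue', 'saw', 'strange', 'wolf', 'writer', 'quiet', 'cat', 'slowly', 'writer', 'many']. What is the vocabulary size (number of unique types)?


Listing all tokens and tracking unique types:
  Token 1: 'blue' -> NEW (unique so far: 1)
  Token 2: 'saw' -> NEW (unique so far: 2)
  Token 3: 'strange' -> NEW (unique so far: 3)
  Token 4: 'wolf' -> NEW (unique so far: 4)
  Token 5: 'writer' -> NEW (unique so far: 5)
  Token 6: 'quiet' -> NEW (unique so far: 6)
  Token 7: 'cat' -> NEW (unique so far: 7)
  Token 8: 'slowly' -> NEW (unique so far: 8)
  Token 9: 'writer' -> duplicate (unique so far: 8)
  Token 10: 'many' -> NEW (unique so far: 9)
Unique types: ('blue', 'cat', 'many', 'quiet', 'saw', 'slowly', 'strange', 'wolf', 'writer')
Vocabulary size: 9

9


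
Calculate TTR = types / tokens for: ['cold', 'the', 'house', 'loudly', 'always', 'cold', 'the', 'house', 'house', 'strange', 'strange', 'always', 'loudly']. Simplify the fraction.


Tokens: 13
Unique types: ('always', 'cold', 'house', 'loudly', 'strange', 'the') = 6
TTR = 6/13
Already in lowest terms.

6/13


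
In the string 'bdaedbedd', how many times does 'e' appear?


Scanning 'bdaedbedd' for 'e':
  Position 3: 'e' -> MATCH (count: 1)
  Position 6: 'e' -> MATCH (count: 2)
Total occurrences of 'e': 2

2


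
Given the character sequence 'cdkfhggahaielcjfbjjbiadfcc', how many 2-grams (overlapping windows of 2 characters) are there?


String 'cdkfhggahaielcjfbjjbiadfcc' has length L = 26.
Number of overlapping n-grams = L - n + 1
Substituting: 26 - 2 + 1 = 25

25


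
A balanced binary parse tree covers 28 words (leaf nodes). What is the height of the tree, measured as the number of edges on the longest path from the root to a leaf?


In a balanced binary tree with n leaves the deepest leaf is ceil(log2(n)) edges below the root.
log2(28) = 4.8074
ceil(4.8074) = 5
height (edges) = 5

5


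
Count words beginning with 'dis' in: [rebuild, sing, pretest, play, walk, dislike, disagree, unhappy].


Checking each word for prefix 'dis':
  'rebuild' -> no (count: 0)
  'sing' -> no (count: 0)
  'pretest' -> no (count: 0)
  'play' -> no (count: 0)
  'walk' -> no (count: 0)
  'dislike' -> YES, starts with 'dis' (count: 1)
  'disagree' -> YES, starts with 'dis' (count: 2)
  'unhappy' -> no (count: 2)
Total with prefix 'dis': 2

2


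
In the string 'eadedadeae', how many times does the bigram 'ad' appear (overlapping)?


Scanning 'eadedadeae' for bigram 'ad':
  Position 0: 'ea' -> no
  Position 1: 'ad' -> MATCH
  Position 2: 'de' -> no
  Position 3: 'ed' -> no
  Position 4: 'da' -> no
  Position 5: 'ad' -> MATCH
  Position 6: 'de' -> no
  Position 7: 'ea' -> no
  Position 8: 'ae' -> no
Total matches: 2

2


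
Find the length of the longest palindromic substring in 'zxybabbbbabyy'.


Scanning 'zxybabbbbabyy' for palindromic substrings.
Substring at positions 2-11: 'ybabbbbaby'.
Check: reverse('ybabbbbaby') = 'ybabbbbaby' -> palindrome confirmed.
Neighbouring characters ('x' / 'y') break symmetry, so it cannot extend further.
No longer palindromic substring exists; longest length = 10

10


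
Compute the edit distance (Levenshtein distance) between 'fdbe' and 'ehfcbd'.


Building DP table for s1='fdbe' (len 4) and s2='ehfcbd' (len 6):
       e  h  f  c  b  d
    0  1  2  3  4  5  6
  f 1  1  2  2  3  4  5
  d 2  2  2  3  3  4  4
  b 3  3  3  3  4  3  4
  e 4  3  4  4  4  4  4
Edit distance = dp[4][6] = 4

4


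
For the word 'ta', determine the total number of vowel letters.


Scanning each character of 'ta':
  Position 1: 't' -> consonant (running count: 0)
  Position 2: 'a' -> vowel (running count: 1)
Total vowels: 1

1


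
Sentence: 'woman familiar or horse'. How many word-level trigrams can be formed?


Word trigrams from [4] words:
  Trigram 1: (woman familiar or)
  Trigram 2: (familiar or horse)
Total word trigrams: 4 - 2 = 2

2


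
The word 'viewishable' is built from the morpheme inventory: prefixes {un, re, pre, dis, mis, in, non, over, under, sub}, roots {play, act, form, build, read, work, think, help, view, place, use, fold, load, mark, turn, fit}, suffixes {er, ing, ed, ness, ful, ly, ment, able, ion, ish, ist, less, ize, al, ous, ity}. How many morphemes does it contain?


Segmenting 'viewishable' against the inventory:
  'view' -> root (morpheme 1)
  'ish' -> suffix (morpheme 2)
  'able' -> suffix (morpheme 3)
Total morphemes: 3

3


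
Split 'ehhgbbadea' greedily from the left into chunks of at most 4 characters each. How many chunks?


'ehhgbbadea' has 10 characters.
Chunking with max size 4:
  Chunk 1: 'ehhg' (positions 0-3)
  Chunk 2: 'bbad' (positions 4-7)
  Chunk 3: 'ea' (positions 8-9)
Total chunks: ceil(10 / 4) = 3

3


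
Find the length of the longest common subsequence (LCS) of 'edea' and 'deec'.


DP table for LCS of 'edea' and 'deec':
       d  e  e  c
    0  0  0  0  0
  e 0  0  1  1  1
  d 0  1  1  1  1
  e 0  1  2  2  2
  a 0  1  2  2  2
LCS: 'ee'
LCS length = 2

2


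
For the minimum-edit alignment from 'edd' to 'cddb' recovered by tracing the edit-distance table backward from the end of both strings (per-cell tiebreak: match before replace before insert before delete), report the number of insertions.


Edit distance = 2. Backtracking from cell (3, 4) with preference match > replace > insert > delete,
then listing the resulting alignment 'edd' -> 'cddb' left to right:
  Step 1: replace e->c
  Step 2: keep 'd'
  Step 3: keep 'd'
  Step 4: insert 'b' [insertion #1]
Total insertions: 1

1


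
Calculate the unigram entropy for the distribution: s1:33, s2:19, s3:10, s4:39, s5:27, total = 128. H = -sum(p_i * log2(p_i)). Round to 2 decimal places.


Computing entropy H = -sum(p_i * log2(p_i)):
  s1: p = 33/128 = 0.2578, -p*log2(p) = 0.5042
  s2: p = 19/128 = 0.1484, -p*log2(p) = 0.4085
  s3: p = 10/128 = 0.0781, -p*log2(p) = 0.2873
  s4: p = 39/128 = 0.3047, -p*log2(p) = 0.5224
  s5: p = 27/128 = 0.2109, -p*log2(p) = 0.4736
H = sum of terms = 2.1960
Rounded to 2 decimals: 2.20

2.20


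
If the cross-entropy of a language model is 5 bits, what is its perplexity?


Perplexity formula: PP = 2^H
H = 5
PP = 2^5
Steps: 2^1 = 2, 2^2 = 4, 2^3 = 8, 2^4 = 16, 2^5 = 32
PP = 32

32


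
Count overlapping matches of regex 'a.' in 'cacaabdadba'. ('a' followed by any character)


Pattern: a. means 'a' followed by any character.
Scanning 'cacaabdadba' position-by-position:
  Pos 0: window 'ca' -> no
  Pos 1: window 'ac' -> MATCH
  Pos 2: window 'ca' -> no
  Pos 3: window 'aa' -> MATCH
  Pos 4: window 'ab' -> MATCH
  Pos 5: window 'bd' -> no
  Pos 6: window 'da' -> no
  Pos 7: window 'ad' -> MATCH
  Pos 8: window 'db' -> no
  Pos 9: window 'ba' -> no
  Pos 10: window 'a' -> no
Total matches: 4

4


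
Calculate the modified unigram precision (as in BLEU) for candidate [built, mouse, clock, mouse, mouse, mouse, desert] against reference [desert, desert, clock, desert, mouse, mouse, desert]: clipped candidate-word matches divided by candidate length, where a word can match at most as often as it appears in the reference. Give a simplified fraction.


Reference word counts: {'clock': 1, 'desert': 4, 'mouse': 2}
Checking each candidate word (with clipping):
  'built' -> not in reference -> no match (matches: 0)
  'mouse' -> in reference (ref count 2, used 1/2) -> match (matches: 1)
  'clock' -> in reference (ref count 1, used 1/1) -> match (matches: 2)
  'mouse' -> in reference (ref count 2, used 2/2) -> match (matches: 3)
  'mouse' -> ref count 2 already used up (2/2) -> clipped, no match (matches: 3)
  'mouse' -> ref count 2 already used up (2/2) -> clipped, no match (matches: 3)
  'desert' -> in reference (ref count 4, used 1/4) -> match (matches: 4)
Clipped matches: 4, Candidate length: 7
Precision = 4/7

4/7


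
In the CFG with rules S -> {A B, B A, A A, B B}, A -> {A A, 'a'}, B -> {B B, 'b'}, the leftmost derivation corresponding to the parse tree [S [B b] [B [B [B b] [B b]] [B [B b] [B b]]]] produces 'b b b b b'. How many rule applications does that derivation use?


Every bracketed nonterminal node [X ...] in the tree is produced by exactly one rule application.
Reading the tree off as a leftmost derivation:
  Step 1: S  =>  B B   (applied S -> B B)
  Step 2: B B  =>  b B   (applied B -> b)
  Step 3: b B  =>  b B B   (applied B -> B B)
  Step 4: b B B  =>  b B B B   (applied B -> B B)
  Step 5: b B B B  =>  b b B B   (applied B -> b)
  Step 6: b b B B  =>  b b b B   (applied B -> b)
  Step 7: b b b B  =>  b b b B B   (applied B -> B B)
  Step 8: b b b B B  =>  b b b b B   (applied B -> b)
  Step 9: b b b b B  =>  b b b b b   (applied B -> b)
Final yield: b b b b b
Total rewrite steps: 9

9


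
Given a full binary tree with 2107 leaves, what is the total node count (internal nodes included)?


Leaf nodes (terminals): 2107
Internal nodes = n - 1 = 2107 - 1 = 2106
Total = leaves + internal = 2107 + 2106 = 4213

4213


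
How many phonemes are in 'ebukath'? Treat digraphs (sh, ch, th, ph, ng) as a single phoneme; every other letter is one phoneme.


Parsing 'ebukath' greedily, digraphs first:
  'e' -> vowel phoneme (phonemes so far: 1)
  'b' -> consonant phoneme (phonemes so far: 2)
  'u' -> vowel phoneme (phonemes so far: 3)
  'k' -> consonant phoneme (phonemes so far: 4)
  'a' -> vowel phoneme (phonemes so far: 5)
  'th' -> digraph (1 consonant phoneme) (phonemes so far: 6)
Total phonemes: 6

6


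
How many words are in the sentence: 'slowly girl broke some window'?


Counting words by splitting on spaces:
  Word 1: 'slowly'
  Word 2: 'girl'
  Word 3: 'broke'
  Word 4: 'some'
  Word 5: 'window'
Total words: 5

5


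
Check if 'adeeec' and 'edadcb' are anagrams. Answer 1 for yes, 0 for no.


Sort characters of 'adeeec': 'acdeee'
Sort characters of 'edadcb': 'abcdde'
Sorted forms differ -> they are NOT anagrams
Result: 0

0


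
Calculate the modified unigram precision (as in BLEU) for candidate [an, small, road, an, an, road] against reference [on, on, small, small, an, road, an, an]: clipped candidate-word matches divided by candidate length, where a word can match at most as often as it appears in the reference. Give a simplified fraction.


Reference word counts: {'an': 3, 'on': 2, 'road': 1, 'small': 2}
Checking each candidate word (with clipping):
  'an' -> in reference (ref count 3, used 1/3) -> match (matches: 1)
  'small' -> in reference (ref count 2, used 1/2) -> match (matches: 2)
  'road' -> in reference (ref count 1, used 1/1) -> match (matches: 3)
  'an' -> in reference (ref count 3, used 2/3) -> match (matches: 4)
  'an' -> in reference (ref count 3, used 3/3) -> match (matches: 5)
  'road' -> ref count 1 already used up (1/1) -> clipped, no match (matches: 5)
Clipped matches: 5, Candidate length: 6
Precision = 5/6

5/6


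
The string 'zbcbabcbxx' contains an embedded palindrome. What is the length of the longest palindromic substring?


Scanning 'zbcbabcbxx' for palindromic substrings.
Substring at positions 1-7: 'bcbabcb'.
Check: reverse('bcbabcb') = 'bcbabcb' -> palindrome confirmed.
Neighbouring characters ('z' / 'x') break symmetry, so it cannot extend further.
No longer palindromic substring exists; longest length = 7

7


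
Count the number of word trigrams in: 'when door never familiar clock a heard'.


Word trigrams from [7] words:
  Trigram 1: (when door never)
  Trigram 2: (door never familiar)
  Trigram 3: (never familiar clock)
  Trigram 4: (familiar clock a)
  Trigram 5: (clock a heard)
Total word trigrams: 7 - 2 = 5

5


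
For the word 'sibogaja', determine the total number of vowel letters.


Scanning each character of 'sibogaja':
  Position 1: 's' -> consonant (running count: 0)
  Position 2: 'i' -> vowel (running count: 1)
  Position 3: 'b' -> consonant (running count: 1)
  Position 4: 'o' -> vowel (running count: 2)
  Position 5: 'g' -> consonant (running count: 2)
  Position 6: 'a' -> vowel (running count: 3)
  Position 7: 'j' -> consonant (running count: 3)
  Position 8: 'a' -> vowel (running count: 4)
Total vowels: 4

4


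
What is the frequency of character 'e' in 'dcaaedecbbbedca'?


Scanning 'dcaaedecbbbedca' for 'e':
  Position 4: 'e' -> MATCH (count: 1)
  Position 6: 'e' -> MATCH (count: 2)
  Position 11: 'e' -> MATCH (count: 3)
Total occurrences of 'e': 3

3


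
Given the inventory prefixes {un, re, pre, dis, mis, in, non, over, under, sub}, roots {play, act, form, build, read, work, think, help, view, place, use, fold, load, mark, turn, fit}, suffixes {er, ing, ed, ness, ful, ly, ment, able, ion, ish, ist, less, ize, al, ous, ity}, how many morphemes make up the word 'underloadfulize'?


Segmenting 'underloadfulize' against the inventory:
  'under' -> prefix (morpheme 1)
  'load' -> root (morpheme 2)
  'ful' -> suffix (morpheme 3)
  'ize' -> suffix (morpheme 4)
Total morphemes: 4

4


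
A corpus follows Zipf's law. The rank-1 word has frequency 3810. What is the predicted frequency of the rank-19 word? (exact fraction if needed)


Zipf's law: freq(rank) = f1 / rank
f1 = 3810, rank = 19
freq = 3810 / 19
GCD(3810, 19) = 1
Simplified: 3810/19

3810/19


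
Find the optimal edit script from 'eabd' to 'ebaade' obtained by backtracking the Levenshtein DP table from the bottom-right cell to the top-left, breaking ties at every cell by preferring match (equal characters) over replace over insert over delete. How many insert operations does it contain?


Edit distance = 3. Backtracking from cell (4, 6) with preference match > replace > insert > delete,
then listing the resulting alignment 'eabd' -> 'ebaade' left to right:
  Step 1: keep 'e'
  Step 2: insert 'b' [insertion #1]
  Step 3: keep 'a'
  Step 4: replace b->a
  Step 5: keep 'd'
  Step 6: insert 'e' [insertion #2]
Total insertions: 2

2


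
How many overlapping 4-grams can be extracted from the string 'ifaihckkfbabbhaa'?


String 'ifaihckkfbabbhaa' has length L = 16.
Number of overlapping n-grams = L - n + 1
Substituting: 16 - 4 + 1 = 13

13


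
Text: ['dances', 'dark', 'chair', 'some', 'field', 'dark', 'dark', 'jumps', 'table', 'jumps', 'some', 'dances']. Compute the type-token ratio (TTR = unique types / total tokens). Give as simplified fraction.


Tokens: 12
Unique types: ('chair', 'dances', 'dark', 'field', 'jumps', 'some', 'table') = 7
TTR = 7/12
Already in lowest terms.

7/12


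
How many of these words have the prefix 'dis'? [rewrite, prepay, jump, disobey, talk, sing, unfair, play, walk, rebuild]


Checking each word for prefix 'dis':
  'rewrite' -> no (count: 0)
  'prepay' -> no (count: 0)
  'jump' -> no (count: 0)
  'disobey' -> YES, starts with 'dis' (count: 1)
  'talk' -> no (count: 1)
  'sing' -> no (count: 1)
  'unfair' -> no (count: 1)
  'play' -> no (count: 1)
  'walk' -> no (count: 1)
  'rebuild' -> no (count: 1)
Total with prefix 'dis': 1

1


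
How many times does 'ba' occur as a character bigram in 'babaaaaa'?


Scanning 'babaaaaa' for bigram 'ba':
  Position 0: 'ba' -> MATCH
  Position 1: 'ab' -> no
  Position 2: 'ba' -> MATCH
  Position 3: 'aa' -> no
  Position 4: 'aa' -> no
  Position 5: 'aa' -> no
  Position 6: 'aa' -> no
Total matches: 2

2


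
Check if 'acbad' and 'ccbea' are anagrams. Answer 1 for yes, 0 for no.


Sort characters of 'acbad': 'aabcd'
Sort characters of 'ccbea': 'abcce'
Sorted forms differ -> they are NOT anagrams
Result: 0

0


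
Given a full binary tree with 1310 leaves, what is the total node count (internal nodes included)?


Leaf nodes (terminals): 1310
Internal nodes = n - 1 = 1310 - 1 = 1309
Total = leaves + internal = 1310 + 1309 = 2619

2619


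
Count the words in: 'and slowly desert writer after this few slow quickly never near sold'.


Counting words by splitting on spaces:
  Word 1: 'and'
  Word 2: 'slowly'
  Word 3: 'desert'
  Word 4: 'writer'
  Word 5: 'after'
  Word 6: 'this'
  Word 7: 'few'
  Word 8: 'slow'
  Word 9: 'quickly'
  Word 10: 'never'
  Word 11: 'near'
  Word 12: 'sold'
Total words: 12

12


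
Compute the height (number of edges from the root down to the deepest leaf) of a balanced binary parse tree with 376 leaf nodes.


In a balanced binary tree with n leaves the deepest leaf is ceil(log2(n)) edges below the root.
log2(376) = 8.5546
ceil(8.5546) = 9
height (edges) = 9

9


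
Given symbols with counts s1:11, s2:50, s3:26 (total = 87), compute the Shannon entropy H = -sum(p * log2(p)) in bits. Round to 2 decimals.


Computing entropy H = -sum(p_i * log2(p_i)):
  s1: p = 11/87 = 0.1264, -p*log2(p) = 0.3772
  s2: p = 50/87 = 0.5747, -p*log2(p) = 0.4592
  s3: p = 26/87 = 0.2989, -p*log2(p) = 0.5207
H = sum of terms = 1.3571
Rounded to 2 decimals: 1.36

1.36


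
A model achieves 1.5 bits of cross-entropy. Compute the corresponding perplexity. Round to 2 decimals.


Perplexity formula: PP = 2^H
H = 1.5
PP = 2^1.5
Decompose: 2^1.5 = 2^1 * 2^0.5 = 2^1 * sqrt(2)
2^1 = 2, sqrt(2) ~ 1.4142136
PP ~ 2 * 1.4142136 = 2.8284272
Rounded to 2 decimals: 2.83

2.83


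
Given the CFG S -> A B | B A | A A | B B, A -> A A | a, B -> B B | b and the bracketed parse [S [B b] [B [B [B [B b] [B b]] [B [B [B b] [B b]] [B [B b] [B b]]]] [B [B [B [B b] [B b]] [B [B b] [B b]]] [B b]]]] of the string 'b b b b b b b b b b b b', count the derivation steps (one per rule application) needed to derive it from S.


Every bracketed nonterminal node [X ...] in the tree is produced by exactly one rule application.
Reading the tree off as a leftmost derivation:
  Step 1: S  =>  B B   (applied S -> B B)
  Step 2: B B  =>  b B   (applied B -> b)
  Step 3: b B  =>  b B B   (applied B -> B B)
  Step 4: b B B  =>  b B B B   (applied B -> B B)
  Step 5: b B B B  =>  b B B B B   (applied B -> B B)
  Step 6: b B B B B  =>  b b B B B   (applied B -> b)
  Step 7: b b B B B  =>  b b b B B   (applied B -> b)
  Step 8: b b b B B  =>  b b b B B B   (applied B -> B B)
  Step 9: b b b B B B  =>  b b b B B B B   (applied B -> B B)
  Step 10: b b b B B B B  =>  b b b b B B B   (applied B -> b)
  Step 11: b b b b B B B  =>  b b b b b B B   (applied B -> b)
  Step 12: b b b b b B B  =>  b b b b b B B B   (applied B -> B B)
  Step 13: b b b b b B B B  =>  b b b b b b B B   (applied B -> b)
  Step 14: b b b b b b B B  =>  b b b b b b b B   (applied B -> b)
  Step 15: b b b b b b b B  =>  b b b b b b b B B   (applied B -> B B)
  Step 16: b b b b b b b B B  =>  b b b b b b b B B B   (applied B -> B B)
  Step 17: b b b b b b b B B B  =>  b b b b b b b B B B B   (applied B -> B B)
  Step 18: b b b b b b b B B B B  =>  b b b b b b b b B B B   (applied B -> b)
  Step 19: b b b b b b b b B B B  =>  b b b b b b b b b B B   (applied B -> b)
  Step 20: b b b b b b b b b B B  =>  b b b b b b b b b B B B   (applied B -> B B)
  Step 21: b b b b b b b b b B B B  =>  b b b b b b b b b b B B   (applied B -> b)
  Step 22: b b b b b b b b b b B B  =>  b b b b b b b b b b b B   (applied B -> b)
  Step 23: b b b b b b b b b b b B  =>  b b b b b b b b b b b b   (applied B -> b)
Final yield: b b b b b b b b b b b b
Total rewrite steps: 23

23


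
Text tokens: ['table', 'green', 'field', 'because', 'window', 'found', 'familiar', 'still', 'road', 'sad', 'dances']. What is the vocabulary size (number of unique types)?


Listing all tokens and tracking unique types:
  Token 1: 'table' -> NEW (unique so far: 1)
  Token 2: 'green' -> NEW (unique so far: 2)
  Token 3: 'field' -> NEW (unique so far: 3)
  Token 4: 'because' -> NEW (unique so far: 4)
  Token 5: 'window' -> NEW (unique so far: 5)
  Token 6: 'found' -> NEW (unique so far: 6)
  Token 7: 'familiar' -> NEW (unique so far: 7)
  Token 8: 'still' -> NEW (unique so far: 8)
  Token 9: 'road' -> NEW (unique so far: 9)
  Token 10: 'sad' -> NEW (unique so far: 10)
  Token 11: 'dances' -> NEW (unique so far: 11)
Unique types: ('because', 'dances', 'familiar', 'field', 'found', 'green', 'road', 'sad', 'still', 'table', 'window')
Vocabulary size: 11

11


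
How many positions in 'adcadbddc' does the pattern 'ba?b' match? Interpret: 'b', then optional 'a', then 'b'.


Pattern: ba?b means 'b', then optional 'a', then 'b'.
Scanning 'adcadbddc' position-by-position:
  Pos 0: window 'adc' -> no
  Pos 1: window 'dca' -> no
  Pos 2: window 'cad' -> no
  Pos 3: window 'adb' -> no
  Pos 4: window 'dbd' -> no
  Pos 5: window 'bdd' -> no
  Pos 6: window 'ddc' -> no
  Pos 7: window 'dc' -> no
  Pos 8: window 'c' -> no
Total matches: 0

0
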